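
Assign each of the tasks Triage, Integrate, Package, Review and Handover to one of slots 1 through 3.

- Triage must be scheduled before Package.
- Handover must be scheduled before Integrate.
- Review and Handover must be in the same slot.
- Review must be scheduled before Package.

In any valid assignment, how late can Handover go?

2

Downstream work caps Handover at 2.
Handover at 2 is achievable: Triage -> 1; Handover -> 2; Package -> 3; Integrate -> 3; Review -> 2.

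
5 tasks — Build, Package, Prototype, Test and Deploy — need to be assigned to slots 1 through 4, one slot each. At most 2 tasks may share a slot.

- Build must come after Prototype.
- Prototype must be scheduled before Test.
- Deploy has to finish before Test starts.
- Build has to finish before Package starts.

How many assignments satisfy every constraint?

Splitting on Build: it can be 2 (12), 3 (11). Listing each branch's schedules as (Package, Prototype, Test, Deploy):
Build=2: (3,1,2,1) (3,1,3,1) (3,1,3,2) (3,1,4,1) (3,1,4,2) (3,1,4,3) (4,1,2,1) (4,1,3,1) (4,1,3,2) (4,1,4,1) (4,1,4,2) (4,1,4,3) — 12.
Build=3: (4,1,2,1) (4,1,3,1) (4,1,3,2) (4,1,4,1) (4,1,4,2) (4,1,4,3) (4,2,3,1) (4,2,3,2) (4,2,4,1) (4,2,4,2) (4,2,4,3) — 11.
Summing: 12 + 11 = 23.

23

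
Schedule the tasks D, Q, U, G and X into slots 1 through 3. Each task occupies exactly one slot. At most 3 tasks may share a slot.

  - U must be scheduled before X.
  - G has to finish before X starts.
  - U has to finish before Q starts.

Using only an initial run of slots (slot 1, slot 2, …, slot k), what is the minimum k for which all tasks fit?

The precedence chain requires at least 2 distinct slots.
With at most 3 per slot and 5 tasks, at least 2 slots are needed.
2 works (last occupied slot: 2): for example X in 2; Q in 2; U in 1; G in 1; D in 1.

2 slots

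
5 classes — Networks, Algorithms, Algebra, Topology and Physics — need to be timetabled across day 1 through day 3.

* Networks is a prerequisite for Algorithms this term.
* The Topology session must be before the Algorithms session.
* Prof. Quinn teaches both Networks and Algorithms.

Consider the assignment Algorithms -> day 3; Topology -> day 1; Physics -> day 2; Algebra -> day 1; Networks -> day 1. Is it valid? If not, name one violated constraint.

The Topology session must be before the Algorithms session — holds.
Prof. Quinn teaches both Networks and Algorithms — holds.
Networks is a prerequisite for Algorithms this term — holds.

Yes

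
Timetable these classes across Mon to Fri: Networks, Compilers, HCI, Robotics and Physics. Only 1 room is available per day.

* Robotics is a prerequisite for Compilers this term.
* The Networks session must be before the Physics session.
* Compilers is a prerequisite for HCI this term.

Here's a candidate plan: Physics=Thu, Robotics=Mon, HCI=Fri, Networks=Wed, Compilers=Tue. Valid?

Compilers is a prerequisite for HCI this term — holds.
Only 1 room is available per day — holds.
Robotics is a prerequisite for Compilers this term — holds.
The Networks session must be before the Physics session — holds.

Yes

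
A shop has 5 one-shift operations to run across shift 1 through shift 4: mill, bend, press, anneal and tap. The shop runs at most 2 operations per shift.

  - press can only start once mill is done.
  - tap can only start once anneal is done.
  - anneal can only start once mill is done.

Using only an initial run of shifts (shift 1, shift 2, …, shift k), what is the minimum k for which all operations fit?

The precedence chain requires at least 3 distinct shifts.
With at most 2 per shift and 5 operations, at least 3 shifts are needed.
3 works (last occupied shift: shift 3): for example anneal -> shift 2; mill -> shift 1; bend -> shift 1; tap -> shift 3; press -> shift 2.

3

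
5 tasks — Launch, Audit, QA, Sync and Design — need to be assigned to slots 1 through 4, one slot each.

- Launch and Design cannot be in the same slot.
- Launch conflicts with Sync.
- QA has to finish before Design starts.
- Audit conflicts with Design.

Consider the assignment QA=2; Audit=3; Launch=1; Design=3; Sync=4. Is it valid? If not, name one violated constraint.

No — it violates: Audit conflicts with Design

Launch conflicts with Sync — holds.
Audit conflicts with Design — violated.
Launch and Design cannot be in the same slot — holds.
QA has to finish before Design starts — holds.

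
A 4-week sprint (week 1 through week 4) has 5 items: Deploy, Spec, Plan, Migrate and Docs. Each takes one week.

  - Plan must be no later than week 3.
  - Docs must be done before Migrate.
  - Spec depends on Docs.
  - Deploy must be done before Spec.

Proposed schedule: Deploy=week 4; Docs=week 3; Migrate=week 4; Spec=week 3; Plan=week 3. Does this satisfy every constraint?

Spec depends on Docs — violated.
Deploy must be done before Spec — violated.
Plan must be no later than week 3 — holds.
Docs must be done before Migrate — holds.

No. Deploy must be done before Spec is not satisfied.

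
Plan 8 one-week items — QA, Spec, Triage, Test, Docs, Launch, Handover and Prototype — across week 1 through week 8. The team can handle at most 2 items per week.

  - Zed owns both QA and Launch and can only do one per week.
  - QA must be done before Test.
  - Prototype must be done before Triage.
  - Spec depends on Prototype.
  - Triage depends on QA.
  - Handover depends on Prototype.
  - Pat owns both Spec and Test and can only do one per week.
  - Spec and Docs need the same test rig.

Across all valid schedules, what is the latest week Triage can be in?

Precedence pushes Triage to at least week 2.
Triage at week 8 is achievable: Docs=week 3; Handover=week 2; Launch=week 4; QA=week 1; Test=week 3; Prototype=week 1; Triage=week 8; Spec=week 2.

week 8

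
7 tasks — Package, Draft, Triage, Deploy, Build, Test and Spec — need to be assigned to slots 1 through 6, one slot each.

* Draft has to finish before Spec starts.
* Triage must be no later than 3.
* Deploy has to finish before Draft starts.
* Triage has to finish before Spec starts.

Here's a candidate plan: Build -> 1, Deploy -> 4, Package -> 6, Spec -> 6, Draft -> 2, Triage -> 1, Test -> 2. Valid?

Draft has to finish before Spec starts — holds.
Triage has to finish before Spec starts — holds.
Triage must be no later than 3 — holds.
Deploy has to finish before Draft starts — violated.

Invalid. Deploy has to finish before Draft starts.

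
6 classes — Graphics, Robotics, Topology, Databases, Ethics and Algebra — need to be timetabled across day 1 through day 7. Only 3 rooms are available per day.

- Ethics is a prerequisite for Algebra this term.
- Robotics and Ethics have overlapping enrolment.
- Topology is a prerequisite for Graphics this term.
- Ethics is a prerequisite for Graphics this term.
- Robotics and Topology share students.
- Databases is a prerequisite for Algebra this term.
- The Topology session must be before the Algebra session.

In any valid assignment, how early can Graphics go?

day 2

Precedence pushes Graphics to at least day 2.
Graphics at day 2 is achievable: Robotics -> day 2; Databases -> day 1; Topology -> day 1; Algebra -> day 2; Ethics -> day 1; Graphics -> day 2.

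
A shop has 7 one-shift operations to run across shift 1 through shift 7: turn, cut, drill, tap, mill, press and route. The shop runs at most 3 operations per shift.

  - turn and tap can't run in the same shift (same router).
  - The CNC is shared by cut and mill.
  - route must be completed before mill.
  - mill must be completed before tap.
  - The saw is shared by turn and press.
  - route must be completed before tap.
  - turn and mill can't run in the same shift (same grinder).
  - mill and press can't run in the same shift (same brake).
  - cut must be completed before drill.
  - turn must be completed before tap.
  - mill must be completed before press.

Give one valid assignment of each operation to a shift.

route -> shift 1, drill -> shift 2, tap -> shift 3, cut -> shift 1, press -> shift 3, mill -> shift 2, turn -> shift 1

Checking: mill(shift 2) before tap(shift 3); cut(shift 1) before drill(shift 2); route(shift 1) before tap(shift 3); turn(shift 1) before tap(shift 3); route(shift 1) before mill(shift 2); mill(shift 2) before press(shift 3); turn(shift 1) != tap(shift 3); cut(shift 1) != mill(shift 2); mill(shift 2) != press(shift 3); turn(shift 1) != press(shift 3); turn(shift 1) != mill(shift 2); max 3 per shift (cap 3).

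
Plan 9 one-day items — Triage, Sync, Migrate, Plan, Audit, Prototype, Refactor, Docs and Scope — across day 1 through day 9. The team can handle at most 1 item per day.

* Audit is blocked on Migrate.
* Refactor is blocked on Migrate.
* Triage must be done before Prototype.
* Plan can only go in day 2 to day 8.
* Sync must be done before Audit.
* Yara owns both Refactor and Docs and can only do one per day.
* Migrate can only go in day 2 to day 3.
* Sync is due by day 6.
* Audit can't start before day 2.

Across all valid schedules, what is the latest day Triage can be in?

Downstream work caps Triage at day 8.
Triage at day 8 is achievable: Plan -> day 3, Sync -> day 1, Scope -> day 7, Prototype -> day 9, Refactor -> day 5, Docs -> day 6, Migrate -> day 2, Triage -> day 8, Audit -> day 4.

day 8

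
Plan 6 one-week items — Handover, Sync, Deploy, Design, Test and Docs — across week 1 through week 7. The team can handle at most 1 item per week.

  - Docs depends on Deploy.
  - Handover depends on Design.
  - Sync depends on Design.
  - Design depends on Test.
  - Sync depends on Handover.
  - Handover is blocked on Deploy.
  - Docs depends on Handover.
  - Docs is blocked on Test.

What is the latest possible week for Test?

week 3

Downstream work caps Test at week 4.
Test at week 3 is achievable: Design=week 4; Test=week 3; Docs=week 6; Sync=week 7; Deploy=week 1; Handover=week 5.
Nothing later works — the capacity limit rule out every week after week 3.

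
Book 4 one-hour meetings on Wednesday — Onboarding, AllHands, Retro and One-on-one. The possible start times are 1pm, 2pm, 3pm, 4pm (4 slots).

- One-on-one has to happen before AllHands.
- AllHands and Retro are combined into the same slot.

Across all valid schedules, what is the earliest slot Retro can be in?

Retro must be in the same slot as AllHands, which can't be before 2pm, so Retro is at least 2pm.
Retro at 2pm is achievable: One-on-one=1pm; AllHands=2pm; Onboarding=1pm; Retro=2pm.

2pm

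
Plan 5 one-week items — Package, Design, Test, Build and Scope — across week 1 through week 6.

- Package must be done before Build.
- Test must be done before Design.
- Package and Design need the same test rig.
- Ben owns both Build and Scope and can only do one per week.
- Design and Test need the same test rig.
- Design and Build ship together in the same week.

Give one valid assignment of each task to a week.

Scope=week 1; Build=week 2; Package=week 1; Design=week 2; Test=week 1

Checking: Package(week 1) before Build(week 2); Test(week 1) before Design(week 2); Design(week 2) != Test(week 1); Package(week 1) != Design(week 2); Build(week 2) != Scope(week 1); Design = Build = week 2.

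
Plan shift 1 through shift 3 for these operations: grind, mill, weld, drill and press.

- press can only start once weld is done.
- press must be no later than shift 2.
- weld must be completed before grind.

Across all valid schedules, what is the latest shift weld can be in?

Downstream work caps weld at shift 1.
weld at shift 1 is achievable: grind in shift 2, press in shift 2, weld in shift 1, drill in shift 1, mill in shift 1.

shift 1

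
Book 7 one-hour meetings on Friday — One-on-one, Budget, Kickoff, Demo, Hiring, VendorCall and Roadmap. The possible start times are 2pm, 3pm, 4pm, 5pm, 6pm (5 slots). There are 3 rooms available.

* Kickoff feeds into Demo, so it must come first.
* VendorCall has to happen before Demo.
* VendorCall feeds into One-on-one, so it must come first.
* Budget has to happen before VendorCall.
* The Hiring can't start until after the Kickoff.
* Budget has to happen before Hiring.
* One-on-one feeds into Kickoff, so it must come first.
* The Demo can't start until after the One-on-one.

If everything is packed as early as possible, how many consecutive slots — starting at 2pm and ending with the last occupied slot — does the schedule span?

5 slots

The precedence chain requires at least 5 distinct slots.
With at most 3 per slot and 7 meetings, at least 3 slots are needed.
5 works (last occupied slot: 6pm): for example Hiring=6pm; One-on-one=4pm; Demo=6pm; Roadmap=2pm; Kickoff=5pm; VendorCall=3pm; Budget=2pm.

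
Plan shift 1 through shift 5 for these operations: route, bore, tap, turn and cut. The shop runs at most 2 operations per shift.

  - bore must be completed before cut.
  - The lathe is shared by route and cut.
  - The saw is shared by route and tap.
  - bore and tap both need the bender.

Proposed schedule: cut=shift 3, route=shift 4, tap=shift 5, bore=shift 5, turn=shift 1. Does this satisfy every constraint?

Invalid. bore must be completed before cut.

The shop runs at most 2 operations per shift — holds.
bore and tap both need the bender — violated.
The lathe is shared by route and cut — holds.
bore must be completed before cut — violated.
The saw is shared by route and tap — holds.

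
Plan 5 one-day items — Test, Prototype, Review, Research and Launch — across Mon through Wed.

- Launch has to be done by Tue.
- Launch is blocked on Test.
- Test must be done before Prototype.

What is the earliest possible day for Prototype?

Precedence pushes Prototype to at least Tue.
Prototype at Tue is achievable: Review -> Mon, Prototype -> Tue, Research -> Mon, Test -> Mon, Launch -> Tue.

Tue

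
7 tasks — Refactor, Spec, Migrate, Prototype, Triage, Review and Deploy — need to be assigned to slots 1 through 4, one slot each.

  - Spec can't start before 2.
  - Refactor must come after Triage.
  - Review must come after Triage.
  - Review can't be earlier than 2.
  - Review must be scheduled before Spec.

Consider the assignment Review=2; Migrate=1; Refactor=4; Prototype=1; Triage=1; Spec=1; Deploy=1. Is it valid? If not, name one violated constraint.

Review can't be earlier than 2 — holds.
Refactor must come after Triage — holds.
Review must come after Triage — holds.
Review must be scheduled before Spec — violated.
Spec can't start before 2 — violated.

No. Spec can't start before 2 is not satisfied.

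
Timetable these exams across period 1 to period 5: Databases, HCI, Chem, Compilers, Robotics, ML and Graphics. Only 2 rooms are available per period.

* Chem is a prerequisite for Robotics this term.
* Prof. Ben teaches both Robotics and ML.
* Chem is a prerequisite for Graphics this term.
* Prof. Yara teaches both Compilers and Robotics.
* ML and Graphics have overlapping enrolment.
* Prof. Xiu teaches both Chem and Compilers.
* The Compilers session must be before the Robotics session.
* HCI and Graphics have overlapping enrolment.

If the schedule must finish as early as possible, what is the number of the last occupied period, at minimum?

The precedence chain requires at least 2 distinct periods.
With at most 2 per period and 7 exams, at least 4 periods are needed.
4 works (last occupied period: period 4): for example Databases=period 1; Graphics=period 2; Compilers=period 2; Chem=period 1; ML=period 4; HCI=period 3; Robotics=period 3.

4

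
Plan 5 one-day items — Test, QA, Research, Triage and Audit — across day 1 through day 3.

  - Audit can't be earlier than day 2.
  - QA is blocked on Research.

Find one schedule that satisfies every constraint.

Triage=day 1, Test=day 1, Audit=day 2, Research=day 1, QA=day 2

Checking: Research(day 1) before QA(day 2); Audit=day 2 in [day 2,day 3].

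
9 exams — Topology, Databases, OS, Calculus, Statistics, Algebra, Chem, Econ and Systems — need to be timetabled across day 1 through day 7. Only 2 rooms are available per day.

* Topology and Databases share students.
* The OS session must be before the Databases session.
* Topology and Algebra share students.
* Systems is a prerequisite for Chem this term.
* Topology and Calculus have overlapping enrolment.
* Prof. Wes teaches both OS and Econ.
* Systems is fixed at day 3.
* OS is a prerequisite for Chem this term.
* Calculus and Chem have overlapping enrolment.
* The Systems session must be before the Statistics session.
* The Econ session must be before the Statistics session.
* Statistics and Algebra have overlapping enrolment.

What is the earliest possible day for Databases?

Precedence pushes Databases to at least day 2.
Databases at day 2 is achievable: Chem=day 4, Algebra=day 5, Systems=day 3, Econ=day 2, Topology=day 1, Calculus=day 3, Databases=day 2, OS=day 1, Statistics=day 4.

day 2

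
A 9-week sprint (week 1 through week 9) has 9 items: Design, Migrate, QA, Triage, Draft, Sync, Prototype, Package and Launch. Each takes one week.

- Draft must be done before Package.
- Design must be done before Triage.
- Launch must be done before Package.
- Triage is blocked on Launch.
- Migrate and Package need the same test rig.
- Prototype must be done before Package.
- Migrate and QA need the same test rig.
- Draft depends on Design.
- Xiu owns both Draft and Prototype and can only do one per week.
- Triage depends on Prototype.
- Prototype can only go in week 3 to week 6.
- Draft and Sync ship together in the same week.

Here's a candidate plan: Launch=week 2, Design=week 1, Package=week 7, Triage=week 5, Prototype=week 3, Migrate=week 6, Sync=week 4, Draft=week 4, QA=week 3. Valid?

Draft must be done before Package — holds.
Xiu owns both Draft and Prototype and can only do one per week — holds.
Migrate and QA need the same test rig — holds.
Triage is blocked on Launch — holds.
Launch must be done before Package — holds.
Design must be done before Triage — holds.
Triage depends on Prototype — holds.
Draft depends on Design — holds.
Migrate and Package need the same test rig — holds.
Prototype can only go in week 3 to week 6 — holds.
Prototype must be done before Package — holds.
Draft and Sync ship together in the same week — holds.

Yes, all constraints hold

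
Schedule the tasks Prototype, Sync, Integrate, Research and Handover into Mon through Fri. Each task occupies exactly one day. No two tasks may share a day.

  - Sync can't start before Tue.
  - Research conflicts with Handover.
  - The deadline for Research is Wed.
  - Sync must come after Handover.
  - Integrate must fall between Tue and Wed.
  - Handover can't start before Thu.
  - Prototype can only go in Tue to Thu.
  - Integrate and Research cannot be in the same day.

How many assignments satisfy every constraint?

2

Enumerating: Research -> Mon, Integrate -> Tue, Sync -> Fri, Handover -> Thu, Prototype -> Wed | Integrate in Wed, Handover in Thu, Sync in Fri, Research in Mon, Prototype in Tue.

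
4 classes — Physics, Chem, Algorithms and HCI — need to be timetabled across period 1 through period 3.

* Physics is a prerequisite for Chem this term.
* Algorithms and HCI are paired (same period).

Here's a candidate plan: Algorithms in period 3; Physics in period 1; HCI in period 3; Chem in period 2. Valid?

Valid

Physics is a prerequisite for Chem this term — holds.
Algorithms and HCI are paired (same period) — holds.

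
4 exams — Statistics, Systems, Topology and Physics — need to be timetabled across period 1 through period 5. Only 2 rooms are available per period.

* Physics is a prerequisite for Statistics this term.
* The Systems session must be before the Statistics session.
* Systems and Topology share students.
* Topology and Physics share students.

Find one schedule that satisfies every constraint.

Topology in period 2, Statistics in period 2, Physics in period 1, Systems in period 1

Checking: Systems(period 1) before Statistics(period 2); Physics(period 1) before Statistics(period 2); Topology(period 2) != Physics(period 1); Systems(period 1) != Topology(period 2); max 2 per period (cap 2).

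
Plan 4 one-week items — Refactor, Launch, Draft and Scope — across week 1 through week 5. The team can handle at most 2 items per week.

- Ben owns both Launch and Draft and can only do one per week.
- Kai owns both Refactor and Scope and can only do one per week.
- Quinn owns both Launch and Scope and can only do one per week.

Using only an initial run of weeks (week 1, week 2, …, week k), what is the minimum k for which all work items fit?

With at most 2 per week and 4 work items, at least 2 weeks are needed.
2 works (last occupied week: week 2): for example Refactor -> week 1; Scope -> week 2; Launch -> week 1; Draft -> week 2.

2 weeks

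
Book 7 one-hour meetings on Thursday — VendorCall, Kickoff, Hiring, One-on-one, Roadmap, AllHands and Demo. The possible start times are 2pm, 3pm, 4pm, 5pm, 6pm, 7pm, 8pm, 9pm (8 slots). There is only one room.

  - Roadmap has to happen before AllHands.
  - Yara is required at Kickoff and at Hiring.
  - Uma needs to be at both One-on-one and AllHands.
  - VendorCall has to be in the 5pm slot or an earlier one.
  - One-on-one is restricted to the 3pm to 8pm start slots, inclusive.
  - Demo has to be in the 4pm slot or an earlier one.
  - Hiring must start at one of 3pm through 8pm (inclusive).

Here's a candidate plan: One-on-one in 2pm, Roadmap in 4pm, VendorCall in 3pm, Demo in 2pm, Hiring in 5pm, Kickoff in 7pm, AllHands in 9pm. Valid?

There is only one room — violated.
Demo has to be in the 4pm slot or an earlier one — holds.
One-on-one is restricted to the 3pm to 8pm start slots, inclusive — violated.
Uma needs to be at both One-on-one and AllHands — holds.
VendorCall has to be in the 5pm slot or an earlier one — holds.
Yara is required at Kickoff and at Hiring — holds.
Hiring must start at one of 3pm through 8pm (inclusive) — holds.
Roadmap has to happen before AllHands — holds.

Invalid. One-on-one is restricted to the 3pm to 8pm start slots, inclusive.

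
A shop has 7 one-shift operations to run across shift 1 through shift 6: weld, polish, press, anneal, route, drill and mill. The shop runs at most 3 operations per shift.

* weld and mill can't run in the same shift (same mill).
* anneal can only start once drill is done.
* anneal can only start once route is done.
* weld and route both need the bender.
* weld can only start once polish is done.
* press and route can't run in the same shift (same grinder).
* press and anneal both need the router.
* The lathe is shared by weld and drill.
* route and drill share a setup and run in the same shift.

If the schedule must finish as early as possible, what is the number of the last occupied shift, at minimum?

shift 3

The precedence chain requires at least 2 distinct shifts.
With at most 3 per shift and 7 operations, at least 3 shifts are needed.
3 works (last occupied shift: shift 3): for example anneal -> shift 2, press -> shift 3, polish -> shift 1, weld -> shift 2, route -> shift 1, mill -> shift 3, drill -> shift 1.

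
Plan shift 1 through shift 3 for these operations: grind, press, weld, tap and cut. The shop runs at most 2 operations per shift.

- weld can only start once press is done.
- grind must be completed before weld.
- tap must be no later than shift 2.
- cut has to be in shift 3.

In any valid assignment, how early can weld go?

shift 2

Precedence pushes weld to at least shift 2.
weld at shift 2 is achievable: press -> shift 1, grind -> shift 1, cut -> shift 3, weld -> shift 2, tap -> shift 2.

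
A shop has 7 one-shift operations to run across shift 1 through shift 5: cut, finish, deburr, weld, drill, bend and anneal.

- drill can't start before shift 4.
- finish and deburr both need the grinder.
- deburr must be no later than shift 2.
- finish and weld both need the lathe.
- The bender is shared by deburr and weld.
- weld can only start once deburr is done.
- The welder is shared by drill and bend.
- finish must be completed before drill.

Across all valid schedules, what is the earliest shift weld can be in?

shift 2

Precedence pushes weld to at least shift 2.
weld at shift 2 is achievable: anneal=shift 1, finish=shift 3, deburr=shift 1, drill=shift 4, bend=shift 1, cut=shift 1, weld=shift 2.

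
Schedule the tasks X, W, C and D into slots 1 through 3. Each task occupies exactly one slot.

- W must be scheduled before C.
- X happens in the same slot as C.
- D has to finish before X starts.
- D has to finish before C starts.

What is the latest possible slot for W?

2

Downstream work caps W at 2.
W at 2 is achievable: W=2, C=3, X=3, D=1.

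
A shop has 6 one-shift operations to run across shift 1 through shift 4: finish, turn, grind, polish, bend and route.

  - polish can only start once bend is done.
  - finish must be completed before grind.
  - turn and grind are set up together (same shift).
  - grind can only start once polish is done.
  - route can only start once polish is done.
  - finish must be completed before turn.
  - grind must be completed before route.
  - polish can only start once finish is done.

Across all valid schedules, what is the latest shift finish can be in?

Downstream work caps finish at shift 1.
finish at shift 1 is achievable: turn -> shift 3, finish -> shift 1, grind -> shift 3, route -> shift 4, bend -> shift 1, polish -> shift 2.

shift 1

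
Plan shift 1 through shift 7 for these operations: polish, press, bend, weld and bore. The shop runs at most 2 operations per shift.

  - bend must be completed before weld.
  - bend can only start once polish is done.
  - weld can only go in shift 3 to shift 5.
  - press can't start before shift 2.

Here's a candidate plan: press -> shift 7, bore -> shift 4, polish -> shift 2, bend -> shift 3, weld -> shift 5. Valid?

bend can only start once polish is done — holds.
bend must be completed before weld — holds.
weld can only go in shift 3 to shift 5 — holds.
The shop runs at most 2 operations per shift — holds.
press can't start before shift 2 — holds.

Yes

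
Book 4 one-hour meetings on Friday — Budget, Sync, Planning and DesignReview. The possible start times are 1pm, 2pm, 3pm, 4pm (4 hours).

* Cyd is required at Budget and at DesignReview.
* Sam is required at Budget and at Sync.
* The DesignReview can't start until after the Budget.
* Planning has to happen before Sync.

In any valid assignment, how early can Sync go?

2pm

Precedence pushes Sync to at least 2pm.
Sync at 2pm is achievable: Planning in 1pm; Sync in 2pm; Budget in 1pm; DesignReview in 2pm.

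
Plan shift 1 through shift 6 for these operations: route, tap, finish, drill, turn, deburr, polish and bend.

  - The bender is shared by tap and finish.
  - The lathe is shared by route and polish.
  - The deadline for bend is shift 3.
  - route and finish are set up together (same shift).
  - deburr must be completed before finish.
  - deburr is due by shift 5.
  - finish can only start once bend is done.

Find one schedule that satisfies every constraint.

deburr -> shift 1, route -> shift 2, bend -> shift 1, drill -> shift 1, finish -> shift 2, polish -> shift 1, tap -> shift 1, turn -> shift 1

Checking: deburr(shift 1) before finish(shift 2); bend(shift 1) before finish(shift 2); route(shift 2) != polish(shift 1); tap(shift 1) != finish(shift 2); route = finish = shift 2; bend=shift 1 in [shift 1,shift 3]; deburr=shift 1 in [shift 1,shift 5].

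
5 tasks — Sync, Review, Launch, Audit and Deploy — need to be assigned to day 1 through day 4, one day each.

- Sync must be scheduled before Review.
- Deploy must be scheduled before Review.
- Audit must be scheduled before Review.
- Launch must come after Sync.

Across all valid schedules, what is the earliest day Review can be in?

day 2

Precedence pushes Review to at least day 2.
Review at day 2 is achievable: Review in day 2, Deploy in day 1, Audit in day 1, Sync in day 1, Launch in day 2.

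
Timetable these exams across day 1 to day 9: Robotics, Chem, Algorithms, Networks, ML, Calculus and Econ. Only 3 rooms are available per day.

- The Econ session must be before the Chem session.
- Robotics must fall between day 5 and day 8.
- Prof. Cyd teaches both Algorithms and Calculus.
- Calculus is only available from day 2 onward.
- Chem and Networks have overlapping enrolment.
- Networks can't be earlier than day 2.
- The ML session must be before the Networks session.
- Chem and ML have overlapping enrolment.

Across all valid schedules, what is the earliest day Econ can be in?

day 1

Downstream work caps Econ at day 8.
Econ at day 1 is achievable: Econ=day 1; ML=day 1; Chem=day 3; Algorithms=day 1; Calculus=day 2; Networks=day 2; Robotics=day 5.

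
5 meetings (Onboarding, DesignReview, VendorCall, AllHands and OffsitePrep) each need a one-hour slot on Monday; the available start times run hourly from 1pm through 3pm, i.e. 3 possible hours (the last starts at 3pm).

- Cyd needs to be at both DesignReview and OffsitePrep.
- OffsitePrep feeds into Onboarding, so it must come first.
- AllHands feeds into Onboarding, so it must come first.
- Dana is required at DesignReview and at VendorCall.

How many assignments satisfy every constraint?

20

Splitting on Onboarding: it can be 2pm (4), 3pm (16). Listing each branch's schedules as (DesignReview, VendorCall, AllHands, OffsitePrep):
Onboarding=2pm: (2pm,1pm,1pm,1pm) (2pm,3pm,1pm,1pm) (3pm,1pm,1pm,1pm) (3pm,2pm,1pm,1pm) — 4.
Onboarding=3pm: (1pm,2pm,1pm,2pm) (1pm,2pm,2pm,2pm) (1pm,3pm,1pm,2pm) (1pm,3pm,2pm,2pm) (2pm,1pm,1pm,1pm) (2pm,1pm,2pm,1pm) (2pm,3pm,1pm,1pm) (2pm,3pm,2pm,1pm) (3pm,1pm,1pm,1pm) (3pm,1pm,1pm,2pm) (3pm,1pm,2pm,1pm) (3pm,1pm,2pm,2pm) (3pm,2pm,1pm,1pm) (3pm,2pm,1pm,2pm) (3pm,2pm,2pm,1pm) (3pm,2pm,2pm,2pm) — 16.
Summing: 4 + 16 = 20.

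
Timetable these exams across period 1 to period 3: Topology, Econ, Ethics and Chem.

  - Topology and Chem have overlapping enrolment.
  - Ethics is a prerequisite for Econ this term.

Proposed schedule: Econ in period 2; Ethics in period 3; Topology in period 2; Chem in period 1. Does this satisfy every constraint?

Ethics is a prerequisite for Econ this term — violated.
Topology and Chem have overlapping enrolment — holds.

No — it violates: Ethics is a prerequisite for Econ this term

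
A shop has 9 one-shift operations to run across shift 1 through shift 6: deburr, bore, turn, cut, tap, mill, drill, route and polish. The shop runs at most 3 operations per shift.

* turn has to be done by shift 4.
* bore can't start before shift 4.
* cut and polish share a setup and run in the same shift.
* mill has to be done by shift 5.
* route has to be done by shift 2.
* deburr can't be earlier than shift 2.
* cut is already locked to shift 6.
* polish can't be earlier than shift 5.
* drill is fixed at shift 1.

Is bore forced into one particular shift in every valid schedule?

bore can be shift 4 (e.g. mill=shift 2, tap=shift 2, polish=shift 6, bore=shift 4, deburr=shift 2, cut=shift 6, drill=shift 1, turn=shift 1, route=shift 1) or shift 5 (e.g. polish in shift 6; mill in shift 2; bore in shift 5; turn in shift 1; route in shift 1; cut in shift 6; deburr in shift 2; drill in shift 1; tap in shift 2).

No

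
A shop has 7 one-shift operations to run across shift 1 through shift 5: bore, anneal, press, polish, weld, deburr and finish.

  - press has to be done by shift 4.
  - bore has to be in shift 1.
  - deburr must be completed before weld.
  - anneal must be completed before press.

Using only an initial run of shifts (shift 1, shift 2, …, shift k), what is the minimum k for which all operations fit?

The precedence chain requires at least 2 distinct shifts.
2 works (last occupied shift: shift 2): for example deburr -> shift 1, finish -> shift 1, press -> shift 2, weld -> shift 2, polish -> shift 1, bore -> shift 1, anneal -> shift 1.

2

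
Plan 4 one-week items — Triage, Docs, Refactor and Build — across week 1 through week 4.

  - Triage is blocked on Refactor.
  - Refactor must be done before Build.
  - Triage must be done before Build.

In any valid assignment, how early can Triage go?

Precedence pushes Triage to at least week 2; downstream work caps Triage at week 3.
Triage at week 2 is achievable: Docs -> week 1, Build -> week 3, Triage -> week 2, Refactor -> week 1.

week 2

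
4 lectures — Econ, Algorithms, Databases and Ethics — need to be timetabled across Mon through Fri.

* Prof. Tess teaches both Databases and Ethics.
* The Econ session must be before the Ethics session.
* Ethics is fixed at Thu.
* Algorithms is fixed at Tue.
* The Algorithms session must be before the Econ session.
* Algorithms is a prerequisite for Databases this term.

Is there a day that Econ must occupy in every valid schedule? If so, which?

Algorithms is fixed at Tue and must come before Econ, so Econ is at least Wed.
Ethics is fixed at Thu and must come after Econ, so Econ is at most Wed.
So Econ must be Wed.

Wed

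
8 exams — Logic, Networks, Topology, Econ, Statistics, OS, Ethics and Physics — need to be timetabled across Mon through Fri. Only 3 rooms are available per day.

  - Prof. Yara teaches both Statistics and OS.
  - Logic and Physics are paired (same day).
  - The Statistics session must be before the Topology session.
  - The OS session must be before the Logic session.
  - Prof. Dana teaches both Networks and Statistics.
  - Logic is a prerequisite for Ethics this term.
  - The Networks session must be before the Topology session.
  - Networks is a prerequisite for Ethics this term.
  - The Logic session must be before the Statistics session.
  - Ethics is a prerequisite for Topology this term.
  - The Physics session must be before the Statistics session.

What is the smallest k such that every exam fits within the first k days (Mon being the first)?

4

The precedence chain requires at least 4 distinct days.
With at most 3 per day and 8 exams, at least 3 days are needed.
4 works (last occupied day: Thu): for example Logic -> Tue, Econ -> Mon, Ethics -> Wed, Networks -> Mon, Topology -> Thu, OS -> Mon, Statistics -> Wed, Physics -> Tue.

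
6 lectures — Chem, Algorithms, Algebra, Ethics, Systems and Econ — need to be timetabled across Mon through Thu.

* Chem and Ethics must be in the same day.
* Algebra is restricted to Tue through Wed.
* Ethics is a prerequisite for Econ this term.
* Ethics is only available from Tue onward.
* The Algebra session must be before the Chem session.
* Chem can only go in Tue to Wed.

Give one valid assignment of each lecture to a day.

Algorithms=Mon, Ethics=Wed, Econ=Thu, Algebra=Tue, Chem=Wed, Systems=Mon

Checking: Ethics(Wed) before Econ(Thu); Algebra(Tue) before Chem(Wed); Chem = Ethics = Wed; Ethics=Wed in [Tue,Thu]; Algebra=Tue in [Tue,Wed]; Chem=Wed in [Tue,Wed].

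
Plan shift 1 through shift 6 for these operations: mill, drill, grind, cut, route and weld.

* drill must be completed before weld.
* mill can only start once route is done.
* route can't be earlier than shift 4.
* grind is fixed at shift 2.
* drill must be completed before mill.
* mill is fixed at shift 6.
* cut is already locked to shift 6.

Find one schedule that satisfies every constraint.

mill=shift 6, weld=shift 2, cut=shift 6, drill=shift 1, route=shift 4, grind=shift 2

Checking: route(shift 4) before mill(shift 6); drill(shift 1) before weld(shift 2); drill(shift 1) before mill(shift 6); grind=shift 2 in [shift 2,shift 2]; mill=shift 6 in [shift 6,shift 6]; cut=shift 6 in [shift 6,shift 6]; route=shift 4 in [shift 4,shift 6].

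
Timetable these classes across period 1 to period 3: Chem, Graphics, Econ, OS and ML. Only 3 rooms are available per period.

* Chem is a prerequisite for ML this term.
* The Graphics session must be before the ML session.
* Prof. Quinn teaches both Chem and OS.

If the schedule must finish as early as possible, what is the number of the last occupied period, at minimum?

The precedence chain requires at least 2 distinct periods.
With at most 3 per period and 5 classes, at least 2 periods are needed.
2 works (last occupied period: period 2): for example ML=period 2, Graphics=period 1, Econ=period 1, Chem=period 1, OS=period 2.

2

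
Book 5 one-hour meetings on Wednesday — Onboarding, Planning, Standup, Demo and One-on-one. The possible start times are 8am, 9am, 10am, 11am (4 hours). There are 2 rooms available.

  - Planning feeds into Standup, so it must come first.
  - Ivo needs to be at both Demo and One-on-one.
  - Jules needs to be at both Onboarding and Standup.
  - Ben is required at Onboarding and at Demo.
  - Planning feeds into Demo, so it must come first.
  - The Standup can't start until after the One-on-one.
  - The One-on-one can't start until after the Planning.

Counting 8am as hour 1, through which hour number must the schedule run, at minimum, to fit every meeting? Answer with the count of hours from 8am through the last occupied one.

3 hours

The precedence chain requires at least 3 distinct hours.
With at most 2 per hour and 5 meetings, at least 3 hours are needed.
3 works (last occupied hour: 10am): for example Planning -> 8am, Onboarding -> 8am, Standup -> 10am, Demo -> 10am, One-on-one -> 9am.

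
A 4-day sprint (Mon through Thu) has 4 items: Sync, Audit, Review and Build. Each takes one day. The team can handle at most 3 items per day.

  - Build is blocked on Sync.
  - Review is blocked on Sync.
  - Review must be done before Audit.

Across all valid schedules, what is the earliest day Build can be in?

Precedence pushes Build to at least Tue.
Build at Tue is achievable: Review -> Tue; Build -> Tue; Sync -> Mon; Audit -> Wed.

Tue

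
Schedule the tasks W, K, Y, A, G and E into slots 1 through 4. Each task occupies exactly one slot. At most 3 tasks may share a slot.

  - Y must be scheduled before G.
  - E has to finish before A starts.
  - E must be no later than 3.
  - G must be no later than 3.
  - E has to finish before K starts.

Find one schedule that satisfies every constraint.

G -> 2; W -> 1; A -> 2; E -> 1; Y -> 1; K -> 2

Checking: E(1) before A(2); E(1) before K(2); Y(1) before G(2); E=1 in [1,3]; G=2 in [1,3]; max 3 per slot (cap 3).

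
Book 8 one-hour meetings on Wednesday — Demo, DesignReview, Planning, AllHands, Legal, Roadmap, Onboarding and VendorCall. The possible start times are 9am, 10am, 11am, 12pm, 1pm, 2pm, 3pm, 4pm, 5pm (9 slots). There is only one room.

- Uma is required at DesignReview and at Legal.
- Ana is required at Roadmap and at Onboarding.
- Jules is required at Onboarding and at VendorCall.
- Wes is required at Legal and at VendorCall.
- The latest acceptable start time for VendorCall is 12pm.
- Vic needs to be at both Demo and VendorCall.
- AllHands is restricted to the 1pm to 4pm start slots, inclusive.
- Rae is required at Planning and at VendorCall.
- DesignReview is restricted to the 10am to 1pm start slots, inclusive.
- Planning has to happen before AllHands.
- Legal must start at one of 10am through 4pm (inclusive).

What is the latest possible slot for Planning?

3pm

Downstream work caps Planning at 3pm.
Planning at 3pm is achievable: Planning -> 3pm; Roadmap -> 1pm; DesignReview -> 10am; AllHands -> 4pm; VendorCall -> 9am; Demo -> 12pm; Onboarding -> 2pm; Legal -> 11am.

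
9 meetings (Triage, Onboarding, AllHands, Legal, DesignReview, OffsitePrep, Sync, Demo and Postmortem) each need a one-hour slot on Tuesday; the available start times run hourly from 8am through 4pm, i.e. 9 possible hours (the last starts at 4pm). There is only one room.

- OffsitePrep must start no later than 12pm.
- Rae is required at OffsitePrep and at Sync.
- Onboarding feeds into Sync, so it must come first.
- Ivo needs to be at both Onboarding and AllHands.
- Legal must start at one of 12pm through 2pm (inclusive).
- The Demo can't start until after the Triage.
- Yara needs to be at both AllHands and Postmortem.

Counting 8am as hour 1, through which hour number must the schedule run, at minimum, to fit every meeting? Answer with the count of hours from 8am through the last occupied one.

9

The precedence chain requires at least 2 distinct hours.
With at most 1 per hour and 9 meetings, at least 9 hours are needed.
Legal can't be placed before 12pm — that is hour 5 counting from 8am — so the schedule must run through at least 5 hours.
9 works (last occupied hour: 4pm): for example Postmortem=4pm, Triage=9am, Sync=11am, OffsitePrep=8am, AllHands=2pm, DesignReview=3pm, Onboarding=10am, Demo=1pm, Legal=12pm.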